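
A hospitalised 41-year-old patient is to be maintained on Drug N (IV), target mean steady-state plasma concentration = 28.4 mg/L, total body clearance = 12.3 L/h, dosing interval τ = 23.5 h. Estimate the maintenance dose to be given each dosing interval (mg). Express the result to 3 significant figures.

At steady state, Dose/τ = Css × CL.
Dose = Css × CL × τ = 28.4 × 12.30 × 23.5 = 8209 mg

8210 mg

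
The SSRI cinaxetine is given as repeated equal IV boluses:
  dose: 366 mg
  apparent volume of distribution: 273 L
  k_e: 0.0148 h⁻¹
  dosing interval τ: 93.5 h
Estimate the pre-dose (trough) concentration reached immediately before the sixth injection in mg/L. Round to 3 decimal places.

C₀ per dose = Dose / Vd = 366 / 273 = 1.341 mg/L
Fraction remaining after one interval: r = e^(−kτ) = e^(−0.01480 × 93.5) = 0.2506
Before dose 6, 5 doses have been given (aged 1τ, 2τ, 3τ, 4τ, 5τ).
C_trough = C₀ × (r + r² + … + r^5) = C₀ × r(1−r^5)/(1−r)
        = 1.341 × 0.2506 × (1 − 0.0009883) / (1 − 0.2506) = 0.4480 mg/L

0.448 mg/L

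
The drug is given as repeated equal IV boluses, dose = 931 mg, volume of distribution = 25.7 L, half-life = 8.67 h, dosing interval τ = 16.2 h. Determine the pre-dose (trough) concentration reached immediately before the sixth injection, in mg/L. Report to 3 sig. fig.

13.6 mg/L

C₀ per dose = Dose / Vd = 931 / 25.7 = 36.23 mg/L
k = ln2 / t½ = 0.693147 / 8.67 = 0.07995 h⁻¹
Fraction remaining after one interval: r = e^(−kτ) = e^(−0.07995 × 16.2) = 0.2738
Before dose 6, 5 doses have been given (aged 1τ, 2τ, 3τ, 4τ, 5τ).
C_trough = C₀ × (r + r² + … + r^5) = C₀ × r(1−r^5)/(1−r)
        = 36.23 × 0.2738 × (1 − 0.001539) / (1 − 0.2738) = 13.64 mg/L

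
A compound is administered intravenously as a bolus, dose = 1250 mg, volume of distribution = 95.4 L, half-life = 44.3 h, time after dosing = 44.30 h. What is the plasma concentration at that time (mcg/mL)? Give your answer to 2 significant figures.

C₀ = Dose / Vd = 1250 / 95.4 = 13.10 mg/L
k = ln2 / t½ = 0.693147 / 44.3 = 0.01565 h⁻¹
t / t½ = 44.30 / 44.3 = 1 half-lives
C = C₀ × (1/2)^1 = 13.10 × 0.5000 = 6.550 mg/L
(6.550 mg/L = 6.550 mcg/mL)

6.6 mcg/mL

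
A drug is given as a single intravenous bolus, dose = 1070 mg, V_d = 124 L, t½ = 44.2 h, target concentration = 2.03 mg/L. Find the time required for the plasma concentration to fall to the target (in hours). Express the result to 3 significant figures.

92.3 h

C₀ = Dose / Vd = 1070 / 124 = 8.629 mg/L
k = ln2 / t½ = 0.693147 / 44.2 = 0.01568 h⁻¹
t = ln(C₀ / C) / k = ln(8.629 / 2.03) / 0.01568
  = ln(4.251) / 0.01568 = 1.447 / 0.01568 = 92.28 h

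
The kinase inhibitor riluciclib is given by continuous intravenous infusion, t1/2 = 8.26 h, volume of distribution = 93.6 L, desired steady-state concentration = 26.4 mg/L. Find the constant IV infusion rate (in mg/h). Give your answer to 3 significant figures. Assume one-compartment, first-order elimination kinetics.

k = ln2 / t½ = 0.693147 / 8.26 = 0.08392 h⁻¹
CL = k × Vd = 0.08392 × 93.6 = 7.855 L/h
At steady state, infusion rate R₀ = Css × CL = 26.4 × 7.855 = 207.4 mg/h

207 mg/h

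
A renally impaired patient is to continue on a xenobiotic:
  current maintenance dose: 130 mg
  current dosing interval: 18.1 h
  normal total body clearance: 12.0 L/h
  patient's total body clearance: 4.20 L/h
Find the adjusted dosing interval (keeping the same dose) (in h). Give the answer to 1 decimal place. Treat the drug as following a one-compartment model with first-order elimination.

To keep the same average steady-state level, dosing rate must scale with clearance.
CL ratio = 4.20 / 12.0 = 0.3500
New interval (same dose) = 18.1 / 0.3500 = 51.71 h

51.7 h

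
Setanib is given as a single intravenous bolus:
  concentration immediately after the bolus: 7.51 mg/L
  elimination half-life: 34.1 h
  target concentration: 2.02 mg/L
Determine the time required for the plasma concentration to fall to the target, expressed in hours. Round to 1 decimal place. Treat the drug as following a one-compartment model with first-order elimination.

k = ln2 / t½ = 0.693147 / 34.1 = 0.02033 h⁻¹
t = ln(C₀ / C) / k = ln(7.510 / 2.02) / 0.02033
  = ln(3.718) / 0.02033 = 1.313 / 0.02033 = 64.58 h

64.6 h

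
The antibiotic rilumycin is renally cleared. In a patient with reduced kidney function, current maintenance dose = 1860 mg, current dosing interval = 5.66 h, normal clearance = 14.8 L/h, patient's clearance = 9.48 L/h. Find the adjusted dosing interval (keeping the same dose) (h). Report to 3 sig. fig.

To keep the same average steady-state level, dosing rate must scale with clearance.
CL ratio = 9.48 / 14.8 = 0.6405
New interval (same dose) = 5.66 / 0.6405 = 8.837 h

8.84 h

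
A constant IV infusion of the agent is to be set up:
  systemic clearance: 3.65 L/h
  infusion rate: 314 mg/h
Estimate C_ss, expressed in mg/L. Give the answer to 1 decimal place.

At steady state Css = R₀ / CL = 314 / 3.650 = 86.03 mg/L

86.0 mg/L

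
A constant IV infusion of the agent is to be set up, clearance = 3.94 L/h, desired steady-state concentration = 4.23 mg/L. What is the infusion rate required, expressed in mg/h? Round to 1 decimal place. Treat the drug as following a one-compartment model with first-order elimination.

16.7 mg/h

At steady state, infusion rate R₀ = Css × CL = 4.23 × 3.940 = 16.67 mg/h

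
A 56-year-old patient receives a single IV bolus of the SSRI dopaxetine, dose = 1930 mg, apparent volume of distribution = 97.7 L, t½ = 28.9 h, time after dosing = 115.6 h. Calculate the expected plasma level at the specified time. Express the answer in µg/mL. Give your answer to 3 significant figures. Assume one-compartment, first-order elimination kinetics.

C₀ = Dose / Vd = 1930 / 97.7 = 19.75 mg/L
k = ln2 / t½ = 0.693147 / 28.9 = 0.02398 h⁻¹
t / t½ = 115.6 / 28.9 = 4 half-lives
C = C₀ × (1/2)^4 = 19.75 × 0.06250 = 1.234 mg/L
(1.234 mg/L = 1.234 µg/mL)

1.23 µg/mL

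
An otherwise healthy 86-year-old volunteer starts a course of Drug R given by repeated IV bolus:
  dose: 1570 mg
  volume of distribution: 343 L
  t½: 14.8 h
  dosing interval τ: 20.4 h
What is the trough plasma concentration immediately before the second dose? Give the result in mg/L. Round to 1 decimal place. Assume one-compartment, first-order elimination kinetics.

C₀ per dose = Dose / Vd = 1570 / 343 = 4.577 mg/L
k = ln2 / t½ = 0.693147 / 14.8 = 0.04683 h⁻¹
Fraction remaining after one interval: r = e^(−kτ) = e^(−0.04683 × 20.4) = 0.3847
Before dose 2, 1 dose has been given (aged 1τ).
C_trough = C₀ × r = 4.577 × 0.3847 = 1.761 mg/L

1.8 mg/L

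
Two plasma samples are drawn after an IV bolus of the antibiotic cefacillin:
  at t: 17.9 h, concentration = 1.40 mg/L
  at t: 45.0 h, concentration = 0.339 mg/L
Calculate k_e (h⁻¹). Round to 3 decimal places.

k = ln(C₁/C₂) / (t₂ − t₁) = ln(1.40/0.339) / (45.0 − 17.9)
  = 1.418 / 27.10 = 0.05232 h⁻¹

0.052 h⁻¹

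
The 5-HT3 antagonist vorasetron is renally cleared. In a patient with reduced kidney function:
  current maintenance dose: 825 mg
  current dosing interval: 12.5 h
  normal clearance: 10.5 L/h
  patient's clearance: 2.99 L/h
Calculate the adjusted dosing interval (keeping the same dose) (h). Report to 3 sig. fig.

To keep the same average steady-state level, dosing rate must scale with clearance.
CL ratio = 2.99 / 10.5 = 0.2848
New interval (same dose) = 12.5 / 0.2848 = 43.89 h

43.9 h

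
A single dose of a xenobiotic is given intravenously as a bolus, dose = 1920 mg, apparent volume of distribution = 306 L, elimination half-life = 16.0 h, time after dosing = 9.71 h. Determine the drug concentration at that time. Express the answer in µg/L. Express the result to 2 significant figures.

C₀ = Dose / Vd = 1920 / 306 = 6.275 mg/L
k = ln2 / t½ = 0.693147 / 16.0 = 0.04332 h⁻¹
C = C₀ · e^(−k·t) = 6.275 × e^(−0.04332 × 9.71)
  = 6.275 × 0.6566 = 4.120 mg/L
Convert: 4.120 mg/L × 1000 = 4120 µg/L

4100 µg/L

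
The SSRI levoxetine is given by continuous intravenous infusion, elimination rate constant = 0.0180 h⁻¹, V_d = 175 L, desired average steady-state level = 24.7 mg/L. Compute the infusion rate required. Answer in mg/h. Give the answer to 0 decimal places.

78 mg/h

CL = k × Vd = 0.01800 × 175 = 3.150 L/h
At steady state, infusion rate R₀ = Css × CL = 24.7 × 3.150 = 77.81 mg/h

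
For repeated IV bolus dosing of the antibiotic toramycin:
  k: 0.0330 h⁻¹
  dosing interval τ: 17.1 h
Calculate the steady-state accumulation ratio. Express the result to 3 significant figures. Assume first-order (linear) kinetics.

2.32

e^(−kτ) = e^(−0.03300 × 17.1) = 0.5688
Accumulation ratio R = 1 / (1 − e^(−kτ)) = 1 / (1 − 0.5688) = 2.319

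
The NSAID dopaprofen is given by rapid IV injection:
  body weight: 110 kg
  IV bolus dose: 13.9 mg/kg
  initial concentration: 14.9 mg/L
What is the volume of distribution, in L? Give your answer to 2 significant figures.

Dose = 13.9 × 110 = 1529 mg
Vd = Dose / C₀ = 1529 / 14.9 = 102.6 L

100 L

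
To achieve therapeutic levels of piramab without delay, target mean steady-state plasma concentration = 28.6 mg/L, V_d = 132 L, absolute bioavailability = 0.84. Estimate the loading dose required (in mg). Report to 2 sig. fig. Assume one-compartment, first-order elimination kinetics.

4500 mg

LD = Css × Vd / F = 28.6 × 132 / 0.84 = 4494 mg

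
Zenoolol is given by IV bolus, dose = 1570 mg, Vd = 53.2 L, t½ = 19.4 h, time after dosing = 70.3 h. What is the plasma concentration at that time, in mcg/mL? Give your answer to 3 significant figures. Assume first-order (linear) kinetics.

2.39 mcg/mL

C₀ = Dose / Vd = 1570 / 53.2 = 29.51 mg/L
k = ln2 / t½ = 0.693147 / 19.4 = 0.03573 h⁻¹
C = C₀ · e^(−k·t) = 29.51 × e^(−0.03573 × 70.3)
  = 29.51 × 0.08112 = 2.394 mg/L
(2.394 mg/L = 2.394 mcg/mL)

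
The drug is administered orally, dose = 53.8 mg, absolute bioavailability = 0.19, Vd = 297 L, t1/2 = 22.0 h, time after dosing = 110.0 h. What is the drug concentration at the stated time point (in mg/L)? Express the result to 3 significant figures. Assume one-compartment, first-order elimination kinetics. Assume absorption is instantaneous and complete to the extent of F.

0.00108 mg/L

Amount reaching circulation = F × Dose = 0.19 × 53.80 = 10.22 mg
C₀ = F·Dose / Vd = 10.22 / 297 = 0.03441 mg/L
k = ln2 / t½ = 0.693147 / 22.0 = 0.03151 h⁻¹
t / t½ = 110.0 / 22.0 = 5 half-lives
C = C₀ × (1/2)^5 = 0.03441 × 0.03125 = 0.001075 mg/L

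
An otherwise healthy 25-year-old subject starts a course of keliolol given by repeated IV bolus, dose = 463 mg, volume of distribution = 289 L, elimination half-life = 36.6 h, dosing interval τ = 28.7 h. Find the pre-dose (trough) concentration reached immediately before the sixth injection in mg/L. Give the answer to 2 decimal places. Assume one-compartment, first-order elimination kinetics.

C₀ per dose = Dose / Vd = 463 / 289 = 1.602 mg/L
k = ln2 / t½ = 0.693147 / 36.6 = 0.01894 h⁻¹
Fraction remaining after one interval: r = e^(−kτ) = e^(−0.01894 × 28.7) = 0.5807
Before dose 6, 5 doses have been given (aged 1τ, 2τ, 3τ, 4τ, 5τ).
C_trough = C₀ × (r + r² + … + r^5) = C₀ × r(1−r^5)/(1−r)
        = 1.602 × 0.5807 × (1 − 0.06603) / (1 − 0.5807) = 2.072 mg/L

2.07 mg/L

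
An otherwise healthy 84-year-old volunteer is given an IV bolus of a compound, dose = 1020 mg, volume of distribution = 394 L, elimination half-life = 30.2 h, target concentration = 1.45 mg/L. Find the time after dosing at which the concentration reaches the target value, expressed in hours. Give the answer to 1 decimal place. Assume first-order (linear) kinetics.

C₀ = Dose / Vd = 1020 / 394 = 2.589 mg/L
k = ln2 / t½ = 0.693147 / 30.2 = 0.02295 h⁻¹
t = ln(C₀ / C) / k = ln(2.589 / 1.45) / 0.02295
  = ln(1.786) / 0.02295 = 0.5800 / 0.02295 = 25.27 h

25.3 h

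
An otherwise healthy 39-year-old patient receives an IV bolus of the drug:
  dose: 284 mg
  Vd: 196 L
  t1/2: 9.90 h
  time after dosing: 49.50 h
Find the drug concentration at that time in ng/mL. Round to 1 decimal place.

C₀ = Dose / Vd = 284.0 / 196 = 1.449 mg/L
k = ln2 / t½ = 0.693147 / 9.90 = 0.07001 h⁻¹
t / t½ = 49.50 / 9.90 = 5 half-lives
C = C₀ × (1/2)^5 = 1.449 × 0.03125 = 0.04528 mg/L
Convert: 0.04528 mg/L × 1000 = 45.28 ng/mL

45.3 ng/mL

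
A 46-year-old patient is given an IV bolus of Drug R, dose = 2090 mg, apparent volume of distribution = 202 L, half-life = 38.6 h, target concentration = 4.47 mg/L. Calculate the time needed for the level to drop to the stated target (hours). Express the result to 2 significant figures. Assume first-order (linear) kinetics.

C₀ = Dose / Vd = 2090 / 202 = 10.35 mg/L
k = ln2 / t½ = 0.693147 / 38.6 = 0.01796 h⁻¹
t = ln(C₀ / C) / k = ln(10.35 / 4.47) / 0.01796
  = ln(2.315) / 0.01796 = 0.8394 / 0.01796 = 46.74 h

47 h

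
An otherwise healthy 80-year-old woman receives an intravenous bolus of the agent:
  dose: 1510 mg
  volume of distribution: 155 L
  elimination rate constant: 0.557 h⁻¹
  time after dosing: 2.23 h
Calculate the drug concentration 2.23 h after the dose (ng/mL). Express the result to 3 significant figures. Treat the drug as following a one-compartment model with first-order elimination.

2810 ng/mL

C₀ = Dose / Vd = 1510 / 155 = 9.742 mg/L
C = C₀ · e^(−k·t) = 9.742 × e^(−0.5570 × 2.23)
  = 9.742 × 0.2888 = 2.813 mg/L
Convert: 2.813 mg/L × 1000 = 2813 ng/mL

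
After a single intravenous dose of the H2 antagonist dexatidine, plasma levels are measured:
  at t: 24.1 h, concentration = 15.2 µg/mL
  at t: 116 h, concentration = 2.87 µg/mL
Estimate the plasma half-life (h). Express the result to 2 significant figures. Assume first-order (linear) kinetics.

k = ln(C₁/C₂) / (t₂ − t₁) = ln(15.2/2.87) / (116 − 24.1)
  = 1.667 / 91.90 = 0.01814 h⁻¹
t½ = ln2 / k = 0.693147 / 0.01814 = 38.21 h

38 h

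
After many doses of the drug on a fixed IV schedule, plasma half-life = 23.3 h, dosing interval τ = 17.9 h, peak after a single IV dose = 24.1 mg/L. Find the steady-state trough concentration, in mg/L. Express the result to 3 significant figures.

34.3 mg/L

k = ln2 / t½ = 0.693147 / 23.3 = 0.02975 h⁻¹
e^(−kτ) = e^(−0.02975 × 17.9) = 0.5871
Accumulation ratio R = 1 / (1 − e^(−kτ)) = 1 / (1 − 0.5871) = 2.422
Steady-state trough = C₀ × R × e^(−kτ) = 24.1 × 2.422 × 0.5871 = 34.27 mg/L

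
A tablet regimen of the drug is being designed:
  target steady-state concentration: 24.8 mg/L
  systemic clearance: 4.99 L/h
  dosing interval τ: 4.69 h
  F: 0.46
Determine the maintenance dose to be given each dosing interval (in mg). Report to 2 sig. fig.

1300 mg

At steady state, F × (Dose/τ) = Css × CL.
Dose = Css × CL × τ / F = 24.8 × 4.990 × 4.69 / 0.46 = 1262 mg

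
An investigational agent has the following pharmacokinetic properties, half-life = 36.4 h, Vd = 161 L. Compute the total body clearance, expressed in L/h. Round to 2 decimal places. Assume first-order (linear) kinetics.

3.07 L/h

k = ln2 / t½ = 0.693147 / 36.4 = 0.01904 h⁻¹
CL = k × Vd = 0.01904 × 161 = 3.065 L/h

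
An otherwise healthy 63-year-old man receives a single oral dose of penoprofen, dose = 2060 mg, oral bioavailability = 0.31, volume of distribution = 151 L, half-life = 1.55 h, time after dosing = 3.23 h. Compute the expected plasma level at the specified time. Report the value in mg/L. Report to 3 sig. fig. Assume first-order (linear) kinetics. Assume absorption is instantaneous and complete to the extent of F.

0.998 mg/L

Amount reaching circulation = F × Dose = 0.31 × 2060 = 638.6 mg
C₀ = F·Dose / Vd = 638.6 / 151 = 4.229 mg/L
k = ln2 / t½ = 0.693147 / 1.55 = 0.4472 h⁻¹
C = C₀ · e^(−k·t) = 4.229 × e^(−0.4472 × 3.23)
  = 4.229 × 0.2359 = 0.9976 mg/L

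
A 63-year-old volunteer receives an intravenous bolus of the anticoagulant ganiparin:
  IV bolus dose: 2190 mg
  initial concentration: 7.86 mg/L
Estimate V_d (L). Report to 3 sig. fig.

Vd = Dose / C₀ = 2190 / 7.86 = 278.6 L

279 L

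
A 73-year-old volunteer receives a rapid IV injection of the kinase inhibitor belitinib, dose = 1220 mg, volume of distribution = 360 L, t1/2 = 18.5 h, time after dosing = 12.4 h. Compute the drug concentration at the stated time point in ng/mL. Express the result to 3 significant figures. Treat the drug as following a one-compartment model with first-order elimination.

2130 ng/mL

C₀ = Dose / Vd = 1220 / 360 = 3.389 mg/L
k = ln2 / t½ = 0.693147 / 18.5 = 0.03747 h⁻¹
C = C₀ · e^(−k·t) = 3.389 × e^(−0.03747 × 12.4)
  = 3.389 × 0.6284 = 2.130 mg/L
Convert: 2.130 mg/L × 1000 = 2130 ng/mL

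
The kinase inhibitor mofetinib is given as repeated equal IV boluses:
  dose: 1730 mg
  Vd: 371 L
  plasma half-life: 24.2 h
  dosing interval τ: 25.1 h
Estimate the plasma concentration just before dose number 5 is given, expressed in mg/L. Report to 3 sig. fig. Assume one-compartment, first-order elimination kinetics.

4.18 mg/L

C₀ per dose = Dose / Vd = 1730 / 371 = 4.663 mg/L
k = ln2 / t½ = 0.693147 / 24.2 = 0.02864 h⁻¹
Fraction remaining after one interval: r = e^(−kτ) = e^(−0.02864 × 25.1) = 0.4873
Before dose 5, 4 doses have been given (aged 1τ, 2τ, 3τ, 4τ).
C_trough = C₀ × (r + r² + … + r^4) = C₀ × r(1−r^4)/(1−r)
        = 4.663 × 0.4873 × (1 − 0.05639) / (1 − 0.4873) = 4.182 mg/L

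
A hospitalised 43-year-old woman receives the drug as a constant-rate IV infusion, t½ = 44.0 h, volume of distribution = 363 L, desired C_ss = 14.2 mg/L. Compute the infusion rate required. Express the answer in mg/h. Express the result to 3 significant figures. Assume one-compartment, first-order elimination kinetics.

81.2 mg/h

k = ln2 / t½ = 0.693147 / 44.0 = 0.01575 h⁻¹
CL = k × Vd = 0.01575 × 363 = 5.717 L/h
At steady state, infusion rate R₀ = Css × CL = 14.2 × 5.717 = 81.18 mg/h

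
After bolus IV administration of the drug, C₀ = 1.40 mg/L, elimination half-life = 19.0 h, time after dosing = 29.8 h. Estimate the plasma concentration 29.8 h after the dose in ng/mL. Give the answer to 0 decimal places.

k = ln2 / t½ = 0.693147 / 19.0 = 0.03648 h⁻¹
C = C₀ · e^(−k·t) = 1.400 × e^(−0.03648 × 29.8)
  = 1.400 × 0.3372 = 0.4721 mg/L
Convert: 0.4721 mg/L × 1000 = 472.1 ng/mL

472 ng/mL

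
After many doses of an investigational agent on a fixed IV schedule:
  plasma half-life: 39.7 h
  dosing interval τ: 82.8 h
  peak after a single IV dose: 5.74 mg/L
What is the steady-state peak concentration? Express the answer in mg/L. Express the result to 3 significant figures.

7.51 mg/L

k = ln2 / t½ = 0.693147 / 39.7 = 0.01746 h⁻¹
e^(−kτ) = e^(−0.01746 × 82.8) = 0.2356
Accumulation ratio R = 1 / (1 − e^(−kτ)) = 1 / (1 − 0.2356) = 1.308
Steady-state peak = C₀ × R = 5.74 × 1.308 = 7.508 mg/L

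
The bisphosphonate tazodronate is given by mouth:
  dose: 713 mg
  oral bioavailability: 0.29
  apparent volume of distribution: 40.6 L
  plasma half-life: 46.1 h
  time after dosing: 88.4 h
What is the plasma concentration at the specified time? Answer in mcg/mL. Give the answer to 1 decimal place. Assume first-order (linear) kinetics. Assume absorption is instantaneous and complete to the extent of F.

Amount reaching circulation = F × Dose = 0.29 × 713.0 = 206.8 mg
C₀ = F·Dose / Vd = 206.8 / 40.6 = 5.094 mg/L
k = ln2 / t½ = 0.693147 / 46.1 = 0.01504 h⁻¹
C = C₀ · e^(−k·t) = 5.094 × e^(−0.01504 × 88.4)
  = 5.094 × 0.2646 = 1.348 mg/L
(1.348 mg/L = 1.348 mcg/mL)

1.3 mcg/mL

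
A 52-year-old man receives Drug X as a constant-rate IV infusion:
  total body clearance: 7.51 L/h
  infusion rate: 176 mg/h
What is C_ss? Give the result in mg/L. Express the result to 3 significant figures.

At steady state Css = R₀ / CL = 176 / 7.510 = 23.44 mg/L

23.4 mg/L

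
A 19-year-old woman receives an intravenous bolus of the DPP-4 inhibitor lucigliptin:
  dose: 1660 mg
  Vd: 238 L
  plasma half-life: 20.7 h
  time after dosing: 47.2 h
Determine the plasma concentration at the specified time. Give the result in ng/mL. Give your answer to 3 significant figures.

1440 ng/mL

C₀ = Dose / Vd = 1660 / 238 = 6.975 mg/L
k = ln2 / t½ = 0.693147 / 20.7 = 0.03349 h⁻¹
C = C₀ · e^(−k·t) = 6.975 × e^(−0.03349 × 47.2)
  = 6.975 × 0.2058 = 1.435 mg/L
Convert: 1.435 mg/L × 1000 = 1435 ng/mL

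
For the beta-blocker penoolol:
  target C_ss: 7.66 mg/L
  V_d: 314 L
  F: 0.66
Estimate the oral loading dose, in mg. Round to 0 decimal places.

LD = Css × Vd / F = 7.66 × 314 / 0.66 = 3644 mg

3644 mg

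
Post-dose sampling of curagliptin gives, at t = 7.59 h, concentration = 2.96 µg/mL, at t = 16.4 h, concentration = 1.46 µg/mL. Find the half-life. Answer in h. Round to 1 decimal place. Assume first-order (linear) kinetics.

8.6 h

k = ln(C₁/C₂) / (t₂ − t₁) = ln(2.96/1.46) / (16.4 − 7.59)
  = 0.7068 / 8.810 = 0.08023 h⁻¹
t½ = ln2 / k = 0.693147 / 0.08023 = 8.639 h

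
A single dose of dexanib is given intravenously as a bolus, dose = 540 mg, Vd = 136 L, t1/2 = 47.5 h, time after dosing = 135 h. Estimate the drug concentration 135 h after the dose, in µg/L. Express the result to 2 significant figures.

C₀ = Dose / Vd = 540.0 / 136 = 3.971 mg/L
k = ln2 / t½ = 0.693147 / 47.5 = 0.01459 h⁻¹
C = C₀ · e^(−k·t) = 3.971 × e^(−0.01459 × 135)
  = 3.971 × 0.1395 = 0.5540 mg/L
Convert: 0.5540 mg/L × 1000 = 554.0 µg/L

550 µg/L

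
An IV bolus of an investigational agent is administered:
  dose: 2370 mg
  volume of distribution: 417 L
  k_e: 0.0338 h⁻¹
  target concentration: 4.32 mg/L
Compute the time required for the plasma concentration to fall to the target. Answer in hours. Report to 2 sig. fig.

8.1 h

C₀ = Dose / Vd = 2370 / 417 = 5.683 mg/L
t = ln(C₀ / C) / k = ln(5.683 / 4.32) / 0.03380
  = ln(1.316) / 0.03380 = 0.2746 / 0.03380 = 8.124 h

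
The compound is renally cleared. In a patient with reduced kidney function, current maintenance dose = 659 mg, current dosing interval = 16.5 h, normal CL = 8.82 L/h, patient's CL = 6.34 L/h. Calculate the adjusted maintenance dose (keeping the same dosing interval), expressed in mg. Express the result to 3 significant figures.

To keep the same average steady-state level, dosing rate must scale with clearance.
CL ratio = 6.34 / 8.82 = 0.7188
New dose (same interval) = 659 × 0.7188 = 473.7 mg

474 mg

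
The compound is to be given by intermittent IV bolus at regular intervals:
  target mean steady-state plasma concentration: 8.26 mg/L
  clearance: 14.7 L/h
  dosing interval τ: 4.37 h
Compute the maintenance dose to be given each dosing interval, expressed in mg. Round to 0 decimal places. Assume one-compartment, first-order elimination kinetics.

531 mg

At steady state, Dose/τ = Css × CL.
Dose = Css × CL × τ = 8.26 × 14.70 × 4.37 = 530.6 mg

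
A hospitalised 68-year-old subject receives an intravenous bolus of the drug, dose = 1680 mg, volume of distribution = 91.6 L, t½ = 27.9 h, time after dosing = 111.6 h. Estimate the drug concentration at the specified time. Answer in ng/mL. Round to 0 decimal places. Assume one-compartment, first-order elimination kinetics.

C₀ = Dose / Vd = 1680 / 91.6 = 18.34 mg/L
k = ln2 / t½ = 0.693147 / 27.9 = 0.02484 h⁻¹
t / t½ = 111.6 / 27.9 = 4 half-lives
C = C₀ × (1/2)^4 = 18.34 × 0.06250 = 1.146 mg/L
Convert: 1.146 mg/L × 1000 = 1146 ng/mL

1146 ng/mL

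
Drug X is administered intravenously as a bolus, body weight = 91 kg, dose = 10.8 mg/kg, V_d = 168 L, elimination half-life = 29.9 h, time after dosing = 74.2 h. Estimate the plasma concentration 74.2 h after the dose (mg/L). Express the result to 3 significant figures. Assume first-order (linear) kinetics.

1.05 mg/L

Total dose = 10.8 × 91 = 982.8 mg
C₀ = Dose / Vd = 982.8 / 168 = 5.850 mg/L
k = ln2 / t½ = 0.693147 / 29.9 = 0.02318 h⁻¹
C = C₀ · e^(−k·t) = 5.850 × e^(−0.02318 × 74.2)
  = 5.850 × 0.1791 = 1.048 mg/L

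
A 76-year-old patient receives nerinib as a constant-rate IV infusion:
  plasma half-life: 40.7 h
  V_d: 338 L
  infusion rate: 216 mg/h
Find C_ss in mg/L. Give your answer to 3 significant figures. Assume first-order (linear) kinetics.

k = ln2 / t½ = 0.693147 / 40.7 = 0.01703 h⁻¹
CL = k × Vd = 0.01703 × 338 = 5.756 L/h
At steady state Css = R₀ / CL = 216 / 5.756 = 37.53 mg/L

37.5 mg/L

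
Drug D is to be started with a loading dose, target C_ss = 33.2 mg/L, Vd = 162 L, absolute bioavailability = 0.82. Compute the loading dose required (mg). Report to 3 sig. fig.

6560 mg

LD = Css × Vd / F = 33.2 × 162 / 0.82 = 6559 mg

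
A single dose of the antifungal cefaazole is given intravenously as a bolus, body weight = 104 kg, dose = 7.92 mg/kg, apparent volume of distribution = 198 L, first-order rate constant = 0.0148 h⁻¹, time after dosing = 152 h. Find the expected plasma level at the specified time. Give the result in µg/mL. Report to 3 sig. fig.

0.439 µg/mL

Total dose = 7.92 × 104 = 823.7 mg
C₀ = Dose / Vd = 823.7 / 198 = 4.160 mg/L
C = C₀ · e^(−k·t) = 4.160 × e^(−0.01480 × 152)
  = 4.160 × 0.1054 = 0.4385 mg/L
(0.4385 mg/L = 0.4385 µg/mL)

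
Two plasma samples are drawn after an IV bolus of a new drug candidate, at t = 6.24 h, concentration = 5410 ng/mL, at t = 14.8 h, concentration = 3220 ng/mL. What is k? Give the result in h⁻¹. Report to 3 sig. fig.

k = ln(C₁/C₂) / (t₂ − t₁) = ln(5410/3220) / (14.8 − 6.24)
  = 0.5189 / 8.560 = 0.06062 h⁻¹

0.0606 h⁻¹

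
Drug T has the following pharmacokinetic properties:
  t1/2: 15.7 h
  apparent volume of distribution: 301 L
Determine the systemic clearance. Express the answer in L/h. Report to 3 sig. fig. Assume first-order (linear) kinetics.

13.3 L/h

k = ln2 / t½ = 0.693147 / 15.7 = 0.04415 h⁻¹
CL = k × Vd = 0.04415 × 301 = 13.29 L/h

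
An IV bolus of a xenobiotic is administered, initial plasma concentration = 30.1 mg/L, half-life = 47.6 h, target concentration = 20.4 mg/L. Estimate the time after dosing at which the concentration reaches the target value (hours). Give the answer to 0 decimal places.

k = ln2 / t½ = 0.693147 / 47.6 = 0.01456 h⁻¹
t = ln(C₀ / C) / k = ln(30.10 / 20.4) / 0.01456
  = ln(1.475) / 0.01456 = 0.3887 / 0.01456 = 26.70 h

27 h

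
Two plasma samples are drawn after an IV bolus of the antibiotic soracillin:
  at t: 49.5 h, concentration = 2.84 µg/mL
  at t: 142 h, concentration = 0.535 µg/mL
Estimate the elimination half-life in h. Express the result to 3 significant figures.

k = ln(C₁/C₂) / (t₂ − t₁) = ln(2.84/0.535) / (142 − 49.5)
  = 1.669 / 92.50 = 0.01804 h⁻¹
t½ = ln2 / k = 0.693147 / 0.01804 = 38.42 h

38.4 h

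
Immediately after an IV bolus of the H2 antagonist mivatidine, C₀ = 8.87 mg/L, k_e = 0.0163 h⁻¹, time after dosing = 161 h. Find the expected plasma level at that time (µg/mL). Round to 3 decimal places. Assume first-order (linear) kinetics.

C = C₀ · e^(−k·t) = 8.870 × e^(−0.01630 × 161)
  = 8.870 × 0.07249 = 0.6430 mg/L
(0.6430 mg/L = 0.6430 µg/mL)

0.643 µg/mL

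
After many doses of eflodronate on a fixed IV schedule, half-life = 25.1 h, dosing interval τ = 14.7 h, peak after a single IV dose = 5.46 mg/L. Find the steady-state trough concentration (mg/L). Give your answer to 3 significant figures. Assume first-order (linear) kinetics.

k = ln2 / t½ = 0.693147 / 25.1 = 0.02762 h⁻¹
e^(−kτ) = e^(−0.02762 × 14.7) = 0.6663
Accumulation ratio R = 1 / (1 − e^(−kτ)) = 1 / (1 − 0.6663) = 2.997
Steady-state trough = C₀ × R × e^(−kτ) = 5.46 × 2.997 × 0.6663 = 10.90 mg/L

10.9 mg/L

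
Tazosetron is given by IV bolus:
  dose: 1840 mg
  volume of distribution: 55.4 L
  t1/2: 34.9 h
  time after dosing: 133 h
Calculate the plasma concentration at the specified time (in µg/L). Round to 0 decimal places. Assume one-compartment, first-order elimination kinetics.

C₀ = Dose / Vd = 1840 / 55.4 = 33.21 mg/L
k = ln2 / t½ = 0.693147 / 34.9 = 0.01986 h⁻¹
C = C₀ · e^(−k·t) = 33.21 × e^(−0.01986 × 133)
  = 33.21 × 0.07126 = 2.367 mg/L
Convert: 2.367 mg/L × 1000 = 2367 µg/L

2367 µg/L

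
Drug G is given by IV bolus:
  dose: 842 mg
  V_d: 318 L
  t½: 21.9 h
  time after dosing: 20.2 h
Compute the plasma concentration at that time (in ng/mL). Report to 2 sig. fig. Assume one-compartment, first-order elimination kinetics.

1400 ng/mL

C₀ = Dose / Vd = 842.0 / 318 = 2.648 mg/L
k = ln2 / t½ = 0.693147 / 21.9 = 0.03165 h⁻¹
C = C₀ · e^(−k·t) = 2.648 × e^(−0.03165 × 20.2)
  = 2.648 × 0.5276 = 1.397 mg/L
Convert: 1.397 mg/L × 1000 = 1397 ng/mL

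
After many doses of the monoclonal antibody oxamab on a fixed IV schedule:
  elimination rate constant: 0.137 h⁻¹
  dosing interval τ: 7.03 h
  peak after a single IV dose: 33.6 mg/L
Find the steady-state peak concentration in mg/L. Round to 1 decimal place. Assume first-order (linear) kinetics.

54.3 mg/L

e^(−kτ) = e^(−0.1370 × 7.03) = 0.3817
Accumulation ratio R = 1 / (1 − e^(−kτ)) = 1 / (1 − 0.3817) = 1.617
Steady-state peak = C₀ × R = 33.6 × 1.617 = 54.33 mg/L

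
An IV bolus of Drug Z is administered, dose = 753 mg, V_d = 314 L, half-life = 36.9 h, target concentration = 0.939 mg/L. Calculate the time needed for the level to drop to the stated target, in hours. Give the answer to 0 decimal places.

50 h

C₀ = Dose / Vd = 753.0 / 314 = 2.398 mg/L
k = ln2 / t½ = 0.693147 / 36.9 = 0.01878 h⁻¹
t = ln(C₀ / C) / k = ln(2.398 / 0.939) / 0.01878
  = ln(2.554) / 0.01878 = 0.9377 / 0.01878 = 49.93 h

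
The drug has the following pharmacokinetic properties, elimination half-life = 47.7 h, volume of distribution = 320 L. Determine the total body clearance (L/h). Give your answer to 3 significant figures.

4.65 L/h

k = ln2 / t½ = 0.693147 / 47.7 = 0.01453 h⁻¹
CL = k × Vd = 0.01453 × 320 = 4.650 L/h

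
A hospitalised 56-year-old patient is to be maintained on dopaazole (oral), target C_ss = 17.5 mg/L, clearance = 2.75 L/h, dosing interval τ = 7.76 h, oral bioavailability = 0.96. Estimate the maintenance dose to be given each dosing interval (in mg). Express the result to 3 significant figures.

389 mg

At steady state, F × (Dose/τ) = Css × CL.
Dose = Css × CL × τ / F = 17.5 × 2.750 × 7.76 / 0.96 = 389.0 mg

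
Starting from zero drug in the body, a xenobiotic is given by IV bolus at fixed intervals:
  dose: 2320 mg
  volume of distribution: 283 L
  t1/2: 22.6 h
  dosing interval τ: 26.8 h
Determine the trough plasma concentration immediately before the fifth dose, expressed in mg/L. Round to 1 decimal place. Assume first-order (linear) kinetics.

6.2 mg/L

C₀ per dose = Dose / Vd = 2320 / 283 = 8.198 mg/L
k = ln2 / t½ = 0.693147 / 22.6 = 0.03067 h⁻¹
Fraction remaining after one interval: r = e^(−kτ) = e^(−0.03067 × 26.8) = 0.4396
Before dose 5, 4 doses have been given (aged 1τ, 2τ, 3τ, 4τ).
C_trough = C₀ × (r + r² + … + r^4) = C₀ × r(1−r^4)/(1−r)
        = 8.198 × 0.4396 × (1 − 0.03734) / (1 − 0.4396) = 6.191 mg/L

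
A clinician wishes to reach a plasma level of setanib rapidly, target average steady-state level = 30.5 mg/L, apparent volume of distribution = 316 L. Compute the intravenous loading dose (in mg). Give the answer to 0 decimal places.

LD = Css × Vd = 30.5 × 316 = 9638 mg

9638 mg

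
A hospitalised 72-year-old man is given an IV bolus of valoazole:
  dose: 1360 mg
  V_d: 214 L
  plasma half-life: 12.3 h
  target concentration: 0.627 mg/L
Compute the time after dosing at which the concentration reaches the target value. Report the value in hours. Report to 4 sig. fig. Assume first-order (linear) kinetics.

C₀ = Dose / Vd = 1360 / 214 = 6.355 mg/L
k = ln2 / t½ = 0.693147 / 12.3 = 0.05635 h⁻¹
t = ln(C₀ / C) / k = ln(6.355 / 0.627) / 0.05635
  = ln(10.14) / 0.05635 = 2.316 / 0.05635 = 41.10 h

41.10 h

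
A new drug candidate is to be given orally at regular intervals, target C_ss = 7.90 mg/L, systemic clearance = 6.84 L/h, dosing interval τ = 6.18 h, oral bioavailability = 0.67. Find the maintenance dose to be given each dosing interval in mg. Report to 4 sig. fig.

498.4 mg

At steady state, F × (Dose/τ) = Css × CL.
Dose = Css × CL × τ / F = 7.90 × 6.840 × 6.18 / 0.67 = 498.4 mg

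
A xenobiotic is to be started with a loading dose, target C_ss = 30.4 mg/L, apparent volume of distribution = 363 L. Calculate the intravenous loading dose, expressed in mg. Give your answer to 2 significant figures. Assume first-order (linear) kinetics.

11000 mg

LD = Css × Vd = 30.4 × 363 = 11040 mg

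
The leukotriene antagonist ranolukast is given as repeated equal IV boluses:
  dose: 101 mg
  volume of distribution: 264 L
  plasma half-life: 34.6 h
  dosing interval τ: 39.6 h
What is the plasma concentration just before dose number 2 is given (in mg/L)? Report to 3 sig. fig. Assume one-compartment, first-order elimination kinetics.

0.173 mg/L

C₀ per dose = Dose / Vd = 101 / 264 = 0.3826 mg/L
k = ln2 / t½ = 0.693147 / 34.6 = 0.02003 h⁻¹
Fraction remaining after one interval: r = e^(−kτ) = e^(−0.02003 × 39.6) = 0.4524
Before dose 2, 1 dose has been given (aged 1τ).
C_trough = C₀ × r = 0.3826 × 0.4524 = 0.1731 mg/L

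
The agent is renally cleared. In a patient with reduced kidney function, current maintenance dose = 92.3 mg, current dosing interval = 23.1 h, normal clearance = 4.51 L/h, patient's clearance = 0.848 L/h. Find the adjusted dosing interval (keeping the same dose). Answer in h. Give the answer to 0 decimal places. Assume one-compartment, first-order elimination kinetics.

123 h

To keep the same average steady-state level, dosing rate must scale with clearance.
CL ratio = 0.848 / 4.51 = 0.1880
New interval (same dose) = 23.1 / 0.1880 = 122.9 h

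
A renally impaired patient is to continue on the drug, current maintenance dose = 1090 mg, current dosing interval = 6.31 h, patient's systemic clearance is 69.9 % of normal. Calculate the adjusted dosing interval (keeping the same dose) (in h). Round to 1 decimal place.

9.0 h

To keep the same average steady-state level, dosing rate must scale with clearance.
CL ratio = 69.9 / 100 = 0.6990
New interval (same dose) = 6.31 / 0.6990 = 9.027 h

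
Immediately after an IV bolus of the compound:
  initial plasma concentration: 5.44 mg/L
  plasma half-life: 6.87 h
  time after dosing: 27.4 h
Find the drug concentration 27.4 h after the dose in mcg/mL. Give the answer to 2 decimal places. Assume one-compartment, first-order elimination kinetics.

k = ln2 / t½ = 0.693147 / 6.87 = 0.1009 h⁻¹
C = C₀ · e^(−k·t) = 5.440 × e^(−0.1009 × 27.4)
  = 5.440 × 0.06300 = 0.3427 mg/L
(0.3427 mg/L = 0.3427 mcg/mL)

0.34 mcg/mL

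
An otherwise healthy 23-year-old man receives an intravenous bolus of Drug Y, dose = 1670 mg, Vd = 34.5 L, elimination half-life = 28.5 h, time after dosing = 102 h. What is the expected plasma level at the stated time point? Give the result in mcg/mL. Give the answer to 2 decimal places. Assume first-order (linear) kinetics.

C₀ = Dose / Vd = 1670 / 34.5 = 48.41 mg/L
k = ln2 / t½ = 0.693147 / 28.5 = 0.02432 h⁻¹
C = C₀ · e^(−k·t) = 48.41 × e^(−0.02432 × 102)
  = 48.41 × 0.08369 = 4.051 mg/L
(4.051 mg/L = 4.051 mcg/mL)

4.05 mcg/mL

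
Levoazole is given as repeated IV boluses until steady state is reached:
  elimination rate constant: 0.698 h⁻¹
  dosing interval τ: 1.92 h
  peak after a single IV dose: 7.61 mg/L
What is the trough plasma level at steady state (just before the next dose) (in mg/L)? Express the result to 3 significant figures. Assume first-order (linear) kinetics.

2.70 mg/L

e^(−kτ) = e^(−0.6980 × 1.92) = 0.2618
Accumulation ratio R = 1 / (1 − e^(−kτ)) = 1 / (1 − 0.2618) = 1.355
Steady-state trough = C₀ × R × e^(−kτ) = 7.61 × 1.355 × 0.2618 = 2.700 mg/L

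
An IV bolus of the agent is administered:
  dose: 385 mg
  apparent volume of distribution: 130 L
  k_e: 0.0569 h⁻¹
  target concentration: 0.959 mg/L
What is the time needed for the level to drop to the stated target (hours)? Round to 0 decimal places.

C₀ = Dose / Vd = 385.0 / 130 = 2.962 mg/L
t = ln(C₀ / C) / k = ln(2.962 / 0.959) / 0.05690
  = ln(3.089) / 0.05690 = 1.128 / 0.05690 = 19.82 h

20 h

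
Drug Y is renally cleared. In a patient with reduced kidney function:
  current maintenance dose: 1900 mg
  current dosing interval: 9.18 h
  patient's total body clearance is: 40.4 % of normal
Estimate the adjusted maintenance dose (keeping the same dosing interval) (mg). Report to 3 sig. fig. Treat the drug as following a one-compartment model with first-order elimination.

768 mg

To keep the same average steady-state level, dosing rate must scale with clearance.
CL ratio = 40.4 / 100 = 0.4040
New dose (same interval) = 1900 × 0.4040 = 767.6 mg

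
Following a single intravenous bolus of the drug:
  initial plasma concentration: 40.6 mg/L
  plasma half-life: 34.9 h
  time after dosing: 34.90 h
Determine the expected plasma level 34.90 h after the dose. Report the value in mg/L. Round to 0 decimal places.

k = ln2 / t½ = 0.693147 / 34.9 = 0.01986 h⁻¹
t / t½ = 34.90 / 34.9 = 1 half-lives
C = C₀ × (1/2)^1 = 40.60 × 0.5000 = 20.30 mg/L

20 mg/L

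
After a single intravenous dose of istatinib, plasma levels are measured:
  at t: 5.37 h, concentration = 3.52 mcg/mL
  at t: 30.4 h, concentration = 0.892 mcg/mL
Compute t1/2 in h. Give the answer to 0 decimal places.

13 h

k = ln(C₁/C₂) / (t₂ − t₁) = ln(3.52/0.892) / (30.4 − 5.37)
  = 1.373 / 25.03 = 0.05485 h⁻¹
t½ = ln2 / k = 0.693147 / 0.05485 = 12.64 h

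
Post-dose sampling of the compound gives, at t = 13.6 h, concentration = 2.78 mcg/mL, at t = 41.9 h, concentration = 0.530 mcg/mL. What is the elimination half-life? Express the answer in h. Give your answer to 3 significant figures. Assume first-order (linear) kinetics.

11.8 h

k = ln(C₁/C₂) / (t₂ − t₁) = ln(2.78/0.530) / (41.9 − 13.6)
  = 1.657 / 28.30 = 0.05855 h⁻¹
t½ = ln2 / k = 0.693147 / 0.05855 = 11.84 h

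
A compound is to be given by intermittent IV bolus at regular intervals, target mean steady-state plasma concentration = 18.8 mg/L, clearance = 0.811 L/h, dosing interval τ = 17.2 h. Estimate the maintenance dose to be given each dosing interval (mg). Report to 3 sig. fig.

At steady state, Dose/τ = Css × CL.
Dose = Css × CL × τ = 18.8 × 0.8110 × 17.2 = 262.2 mg

262 mg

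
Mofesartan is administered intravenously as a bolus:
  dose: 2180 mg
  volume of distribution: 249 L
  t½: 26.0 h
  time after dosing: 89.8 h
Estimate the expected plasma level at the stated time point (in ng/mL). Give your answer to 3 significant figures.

799 ng/mL

C₀ = Dose / Vd = 2180 / 249 = 8.755 mg/L
k = ln2 / t½ = 0.693147 / 26.0 = 0.02666 h⁻¹
C = C₀ · e^(−k·t) = 8.755 × e^(−0.02666 × 89.8)
  = 8.755 × 0.09126 = 0.7990 mg/L
Convert: 0.7990 mg/L × 1000 = 799.0 ng/mL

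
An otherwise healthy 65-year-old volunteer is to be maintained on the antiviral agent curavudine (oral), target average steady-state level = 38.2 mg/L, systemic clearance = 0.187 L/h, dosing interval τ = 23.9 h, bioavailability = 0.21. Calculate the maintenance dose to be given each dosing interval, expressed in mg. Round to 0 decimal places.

813 mg

At steady state, F × (Dose/τ) = Css × CL.
Dose = Css × CL × τ / F = 38.2 × 0.1870 × 23.9 / 0.21 = 813.0 mg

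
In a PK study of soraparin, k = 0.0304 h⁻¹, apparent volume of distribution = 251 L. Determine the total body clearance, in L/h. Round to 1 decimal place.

7.6 L/h

CL = k × Vd = 0.0304 × 251 = 7.630 L/h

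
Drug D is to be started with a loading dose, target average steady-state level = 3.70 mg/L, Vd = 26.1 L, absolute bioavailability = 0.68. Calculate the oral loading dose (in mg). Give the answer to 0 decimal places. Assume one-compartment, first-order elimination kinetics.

142 mg

LD = Css × Vd / F = 3.70 × 26.1 / 0.68 = 142.0 mg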